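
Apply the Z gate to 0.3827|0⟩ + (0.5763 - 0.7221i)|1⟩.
0.3827|0⟩ + (-0.5763 + 0.7221i)|1⟩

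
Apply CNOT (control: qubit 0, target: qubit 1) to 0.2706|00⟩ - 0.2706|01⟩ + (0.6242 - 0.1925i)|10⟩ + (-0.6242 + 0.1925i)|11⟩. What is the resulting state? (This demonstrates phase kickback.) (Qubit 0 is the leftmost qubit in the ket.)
0.2706|00⟩ - 0.2706|01⟩ + (-0.6242 + 0.1925i)|10⟩ + (0.6242 - 0.1925i)|11⟩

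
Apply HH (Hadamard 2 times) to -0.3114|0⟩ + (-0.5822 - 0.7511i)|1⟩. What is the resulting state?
-0.3114|0⟩ + (-0.5822 - 0.7511i)|1⟩

H² = I, so an even number of Hadamards cancels: H^2 = I and the state is unchanged.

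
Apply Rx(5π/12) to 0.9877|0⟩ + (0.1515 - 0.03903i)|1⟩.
(0.7598 - 0.09223i)|0⟩ + (0.1202 - 0.6322i)|1⟩

Rx(5π/12) = [[cos(θ/2), −i·sin(θ/2)], [−i·sin(θ/2), cos(θ/2)]]; θ = 5π/12, cos(θ/2) ≈ 0.793353, sin(θ/2) ≈ 0.608761.
With a = amp(|0⟩) = 0.9877 and b = amp(|1⟩) = (0.1515 - 0.03903i):
new amp(|0⟩) = (0.793353)·a + (-0.608761i)·b = (0.7598 - 0.09223i)
new amp(|1⟩) = (-0.608761i)·a + (0.793353)·b = (0.1202 - 0.6322i)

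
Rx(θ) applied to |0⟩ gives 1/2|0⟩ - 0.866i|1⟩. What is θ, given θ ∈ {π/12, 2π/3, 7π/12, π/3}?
2π/3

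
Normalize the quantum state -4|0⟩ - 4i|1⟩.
-1/√2|0⟩ - (1/√2)i|1⟩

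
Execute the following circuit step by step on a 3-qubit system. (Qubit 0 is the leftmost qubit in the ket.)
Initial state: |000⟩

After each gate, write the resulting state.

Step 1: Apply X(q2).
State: |001⟩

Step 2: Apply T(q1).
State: |001⟩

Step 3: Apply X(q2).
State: |000⟩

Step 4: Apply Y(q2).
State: i|001⟩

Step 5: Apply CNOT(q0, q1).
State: i|001⟩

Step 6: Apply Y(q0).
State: -|101⟩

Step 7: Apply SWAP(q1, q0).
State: -|011⟩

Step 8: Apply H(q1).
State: -1/√2|001⟩ + 1/√2|011⟩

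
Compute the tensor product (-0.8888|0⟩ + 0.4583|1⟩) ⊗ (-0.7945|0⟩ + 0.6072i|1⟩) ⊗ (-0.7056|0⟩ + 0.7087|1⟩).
-0.4983|000⟩ + 0.5004|001⟩ + 0.3808i|010⟩ - 0.3825i|011⟩ + 0.2569|100⟩ - 0.2581|101⟩ - 0.1964i|110⟩ + 0.1972i|111⟩

amp(|b₁b₂…⟩) = product of the factor amplitudes for bits b₁, b₂, …; only kets whose every factor amplitude is nonzero survive.
|000⟩: (-0.8888)(-0.7945)(-0.7056) = -0.4983
|001⟩: (-0.8888)(-0.7945)(0.7087) = 0.5004
|010⟩: (-0.8888)(0.6072i)(-0.7056) = 0.3808i
|011⟩: (-0.8888)(0.6072i)(0.7087) = -0.3825i
|100⟩: (0.4583)(-0.7945)(-0.7056) = 0.2569
|101⟩: (0.4583)(-0.7945)(0.7087) = -0.2581
|110⟩: (0.4583)(0.6072i)(-0.7056) = -0.1964i
|111⟩: (0.4583)(0.6072i)(0.7087) = 0.1972i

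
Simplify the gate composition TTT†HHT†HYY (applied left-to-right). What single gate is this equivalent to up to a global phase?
H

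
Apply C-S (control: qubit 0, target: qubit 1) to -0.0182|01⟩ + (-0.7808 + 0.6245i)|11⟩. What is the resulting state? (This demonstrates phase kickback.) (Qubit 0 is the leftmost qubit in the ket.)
-0.0182|01⟩ + (-0.6245 - 0.7808i)|11⟩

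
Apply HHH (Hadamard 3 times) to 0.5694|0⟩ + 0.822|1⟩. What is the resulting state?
0.9839|0⟩ - 0.1786|1⟩

H² = I, so H^3 = H: a single Hadamard. With (a, b) = (0.5694, 0.822), H gives ((a + b)/√2, (a − b)/√2) = (0.9839, -0.1786).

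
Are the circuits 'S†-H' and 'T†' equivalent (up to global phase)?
No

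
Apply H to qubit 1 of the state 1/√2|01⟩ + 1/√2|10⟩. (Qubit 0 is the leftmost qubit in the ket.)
1/2|00⟩ - 1/2|01⟩ + 1/2|10⟩ + 1/2|11⟩

H on qubit 1 mixes each pair of kets that differ only in qubit 1: amplitudes (a, b) of (|…0…⟩, |…1…⟩) become ((a + b)/√2, (a − b)/√2). Kets absent from the input have amplitude 0.
(|00⟩, |01⟩): (a, b) = (0, 1/√2) → (1/2, -1/2)
(|10⟩, |11⟩): (a, b) = (1/√2, 0) → (1/2, 1/2)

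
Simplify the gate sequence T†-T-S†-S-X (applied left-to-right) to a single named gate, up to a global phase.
X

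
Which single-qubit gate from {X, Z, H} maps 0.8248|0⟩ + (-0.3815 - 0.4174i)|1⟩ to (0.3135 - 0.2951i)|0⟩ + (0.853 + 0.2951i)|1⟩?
H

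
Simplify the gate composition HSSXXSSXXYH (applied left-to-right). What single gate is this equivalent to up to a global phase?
Y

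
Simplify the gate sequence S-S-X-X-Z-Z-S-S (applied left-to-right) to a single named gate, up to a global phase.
I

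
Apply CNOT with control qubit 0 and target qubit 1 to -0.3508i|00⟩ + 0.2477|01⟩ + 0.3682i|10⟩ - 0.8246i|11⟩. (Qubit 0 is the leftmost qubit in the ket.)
-0.3508i|00⟩ + 0.2477|01⟩ - 0.8246i|10⟩ + 0.3682i|11⟩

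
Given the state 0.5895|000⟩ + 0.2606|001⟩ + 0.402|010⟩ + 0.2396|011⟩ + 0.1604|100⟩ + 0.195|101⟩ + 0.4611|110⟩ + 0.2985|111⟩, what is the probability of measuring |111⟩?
0.0891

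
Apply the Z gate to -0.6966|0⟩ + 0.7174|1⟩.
-0.6966|0⟩ - 0.7174|1⟩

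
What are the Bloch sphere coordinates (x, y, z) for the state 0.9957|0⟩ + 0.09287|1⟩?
(0.1849, 0, 0.9828)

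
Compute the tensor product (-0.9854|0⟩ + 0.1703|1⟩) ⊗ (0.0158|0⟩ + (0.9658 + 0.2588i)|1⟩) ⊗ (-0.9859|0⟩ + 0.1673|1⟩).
0.01535|000⟩ - 0.002605|001⟩ + (0.9383 + 0.2514i)|010⟩ + (-0.1592 - 0.04267i)|011⟩ - 0.002653|100⟩ + 0.0004502|101⟩ + (-0.1622 - 0.04345i)|110⟩ + (0.02752 + 0.007374i)|111⟩

amp(|b₁b₂…⟩) = product of the factor amplitudes for bits b₁, b₂, …; only kets whose every factor amplitude is nonzero survive.
|000⟩: (-0.9854)(0.0158)(-0.9859) = 0.01535
|001⟩: (-0.9854)(0.0158)(0.1673) = -0.002605
|010⟩: (-0.9854)(0.9658 + 0.2588i)(-0.9859) = (0.9383 + 0.2514i)
|011⟩: (-0.9854)(0.9658 + 0.2588i)(0.1673) = (-0.1592 - 0.04267i)
|100⟩: (0.1703)(0.0158)(-0.9859) = -0.002653
|101⟩: (0.1703)(0.0158)(0.1673) = 0.0004502
|110⟩: (0.1703)(0.9658 + 0.2588i)(-0.9859) = (-0.1622 - 0.04345i)
|111⟩: (0.1703)(0.9658 + 0.2588i)(0.1673) = (0.02752 + 0.007374i)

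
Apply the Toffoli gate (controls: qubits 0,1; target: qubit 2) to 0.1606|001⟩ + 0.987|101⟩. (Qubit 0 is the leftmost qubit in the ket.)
0.1606|001⟩ + 0.987|101⟩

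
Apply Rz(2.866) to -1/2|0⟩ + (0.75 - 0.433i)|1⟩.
(-0.06868 + 0.4953i)|0⟩ + (0.5319 + 0.6834i)|1⟩

Rz(2.866) = [[e^(−iθ/2), 0], [0, e^(iθ/2)]] with e^(±iθ/2) = cos(θ/2) ± i·sin(θ/2); θ = 2.866, cos(θ/2) ≈ 0.137361, sin(θ/2) ≈ 0.990521.
With a = amp(|0⟩) = -1/2 and b = amp(|1⟩) = (0.75 - 0.433i):
new amp(|0⟩) = (0.137361 - 0.990521i)·a = (-0.06868 + 0.4953i)
new amp(|1⟩) = (0.137361 + 0.990521i)·b = (0.5319 + 0.6834i)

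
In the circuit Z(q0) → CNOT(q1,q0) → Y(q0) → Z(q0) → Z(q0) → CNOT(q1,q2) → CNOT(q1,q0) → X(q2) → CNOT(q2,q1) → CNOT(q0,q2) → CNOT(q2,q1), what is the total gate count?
11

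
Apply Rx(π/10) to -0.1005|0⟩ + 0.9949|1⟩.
(-0.09926 - 0.1556i)|0⟩ + (0.9827 + 0.01572i)|1⟩

Rx(π/10) = [[cos(θ/2), −i·sin(θ/2)], [−i·sin(θ/2), cos(θ/2)]]; θ = π/10, cos(θ/2) ≈ 0.987688, sin(θ/2) ≈ 0.156434.
With a = amp(|0⟩) = -0.1005 and b = amp(|1⟩) = 0.9949:
new amp(|0⟩) = (0.987688)·a + (-0.156434i)·b = (-0.09926 - 0.1556i)
new amp(|1⟩) = (-0.156434i)·a + (0.987688)·b = (0.9827 + 0.01572i)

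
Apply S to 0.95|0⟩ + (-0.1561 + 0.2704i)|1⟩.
0.95|0⟩ + (-0.2704 - 0.1561i)|1⟩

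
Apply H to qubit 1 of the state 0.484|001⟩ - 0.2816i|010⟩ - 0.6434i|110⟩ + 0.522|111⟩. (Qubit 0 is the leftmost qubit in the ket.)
-0.1991i|000⟩ + 0.3422|001⟩ + 0.1991i|010⟩ + 0.3422|011⟩ - 0.455i|100⟩ + 0.3691|101⟩ + 0.455i|110⟩ - 0.3691|111⟩

H on qubit 1 mixes each pair of kets that differ only in qubit 1: amplitudes (a, b) of (|…0…⟩, |…1…⟩) become ((a + b)/√2, (a − b)/√2). Kets absent from the input have amplitude 0.
(|000⟩, |010⟩): (a, b) = (0, -0.2816i) → (-0.1991i, 0.1991i)
(|001⟩, |011⟩): (a, b) = (0.484, 0) → (0.3422, 0.3422)
(|100⟩, |110⟩): (a, b) = (0, -0.6434i) → (-0.455i, 0.455i)
(|101⟩, |111⟩): (a, b) = (0, 0.522) → (0.3691, -0.3691)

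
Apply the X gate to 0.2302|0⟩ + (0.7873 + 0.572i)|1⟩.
(0.7873 + 0.572i)|0⟩ + 0.2302|1⟩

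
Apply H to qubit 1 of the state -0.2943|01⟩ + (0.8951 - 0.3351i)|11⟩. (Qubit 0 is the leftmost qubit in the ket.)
-0.2081|00⟩ + 0.2081|01⟩ + (0.6329 - 0.237i)|10⟩ + (-0.6329 + 0.237i)|11⟩

H on qubit 1 mixes each pair of kets that differ only in qubit 1: amplitudes (a, b) of (|…0…⟩, |…1…⟩) become ((a + b)/√2, (a − b)/√2). Kets absent from the input have amplitude 0.
(|00⟩, |01⟩): (a, b) = (0, -0.2943) → (-0.2081, 0.2081)
(|10⟩, |11⟩): (a, b) = (0, (0.8951 - 0.3351i)) → ((0.6329 - 0.237i), (-0.6329 + 0.237i))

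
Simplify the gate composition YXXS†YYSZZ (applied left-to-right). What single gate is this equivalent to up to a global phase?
Y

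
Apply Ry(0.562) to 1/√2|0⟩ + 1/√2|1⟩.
0.4833|0⟩ + 0.8755|1⟩

Ry(0.562) = [[cos(θ/2), −sin(θ/2)], [sin(θ/2), cos(θ/2)]]; θ = 0.562, cos(θ/2) ≈ 0.960779, sin(θ/2) ≈ 0.277317.
With a = amp(|0⟩) = 1/√2 and b = amp(|1⟩) = 1/√2:
new amp(|0⟩) = (0.960779)·a + (-0.277317)·b = 0.4833
new amp(|1⟩) = (0.277317)·a + (0.960779)·b = 0.8755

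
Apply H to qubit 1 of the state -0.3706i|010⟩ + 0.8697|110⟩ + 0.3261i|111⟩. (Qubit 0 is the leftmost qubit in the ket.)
-0.2621i|000⟩ + 0.2621i|010⟩ + 0.615|100⟩ + 0.2306i|101⟩ - 0.615|110⟩ - 0.2306i|111⟩

H on qubit 1 mixes each pair of kets that differ only in qubit 1: amplitudes (a, b) of (|…0…⟩, |…1…⟩) become ((a + b)/√2, (a − b)/√2). Kets absent from the input have amplitude 0.
(|000⟩, |010⟩): (a, b) = (0, -0.3706i) → (-0.2621i, 0.2621i)
(|100⟩, |110⟩): (a, b) = (0, 0.8697) → (0.615, -0.615)
(|101⟩, |111⟩): (a, b) = (0, 0.3261i) → (0.2306i, -0.2306i)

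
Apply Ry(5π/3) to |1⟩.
-1/2|0⟩ - 0.866|1⟩

Ry(5π/3) = [[cos(θ/2), −sin(θ/2)], [sin(θ/2), cos(θ/2)]]; θ = 5π/3, cos(θ/2) ≈ -0.866025, sin(θ/2) ≈ 0.5.
With a = amp(|0⟩) = 0 and b = amp(|1⟩) = 1:
new amp(|0⟩) = (-0.866025)·a + (-0.5)·b = -1/2
new amp(|1⟩) = (0.5)·a + (-0.866025)·b = -0.866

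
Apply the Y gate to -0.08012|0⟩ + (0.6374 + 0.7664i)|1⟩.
(0.7664 - 0.6374i)|0⟩ - 0.08012i|1⟩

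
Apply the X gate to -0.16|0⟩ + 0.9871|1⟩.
0.9871|0⟩ - 0.16|1⟩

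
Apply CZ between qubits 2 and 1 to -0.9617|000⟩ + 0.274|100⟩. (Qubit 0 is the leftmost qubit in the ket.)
-0.9617|000⟩ + 0.274|100⟩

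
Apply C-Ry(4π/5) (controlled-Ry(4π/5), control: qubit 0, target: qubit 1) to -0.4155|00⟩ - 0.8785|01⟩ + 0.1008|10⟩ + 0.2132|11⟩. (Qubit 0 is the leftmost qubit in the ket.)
-0.4155|00⟩ - 0.8785|01⟩ - 0.1716|10⟩ + 0.1617|11⟩

C-Ry(4π/5) leaves the control-|0⟩ kets |00⟩, |01⟩ unchanged and applies Ry(4π/5) to qubit 1 on the control-|1⟩ pair (|10⟩, |11⟩).
Ry(4π/5) = [[cos(θ/2), −sin(θ/2)], [sin(θ/2), cos(θ/2)]]; θ = 4π/5, cos(θ/2) ≈ 0.309017, sin(θ/2) ≈ 0.951057.
With a = amp(|10⟩) = 0.1008 and b = amp(|11⟩) = 0.2132:
new amp(|10⟩) = (0.309017)·a + (-0.951057)·b = -0.1716
new amp(|11⟩) = (0.951057)·a + (0.309017)·b = 0.1617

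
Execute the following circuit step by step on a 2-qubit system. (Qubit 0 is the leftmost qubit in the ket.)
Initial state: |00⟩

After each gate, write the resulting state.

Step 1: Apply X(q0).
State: |10⟩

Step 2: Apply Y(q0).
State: -i|00⟩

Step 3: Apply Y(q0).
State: |10⟩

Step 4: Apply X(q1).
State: |11⟩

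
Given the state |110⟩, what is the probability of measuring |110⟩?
1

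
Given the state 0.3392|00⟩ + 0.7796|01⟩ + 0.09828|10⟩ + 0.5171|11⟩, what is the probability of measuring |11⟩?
0.2674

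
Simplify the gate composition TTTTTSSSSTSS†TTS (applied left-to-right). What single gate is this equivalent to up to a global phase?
S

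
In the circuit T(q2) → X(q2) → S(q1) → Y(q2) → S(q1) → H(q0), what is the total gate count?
6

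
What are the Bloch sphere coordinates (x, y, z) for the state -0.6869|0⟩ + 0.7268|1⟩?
(-0.9985, 0, -0.05641)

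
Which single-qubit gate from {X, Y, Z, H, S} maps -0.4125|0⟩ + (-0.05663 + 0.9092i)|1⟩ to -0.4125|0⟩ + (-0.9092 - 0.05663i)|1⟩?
S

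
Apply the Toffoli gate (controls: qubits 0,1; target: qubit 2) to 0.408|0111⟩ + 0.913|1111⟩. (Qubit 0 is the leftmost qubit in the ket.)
0.408|0111⟩ + 0.913|1101⟩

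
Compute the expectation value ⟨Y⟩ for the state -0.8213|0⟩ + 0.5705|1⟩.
0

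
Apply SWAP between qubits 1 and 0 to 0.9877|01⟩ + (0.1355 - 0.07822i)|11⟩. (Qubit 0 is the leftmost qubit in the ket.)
0.9877|10⟩ + (0.1355 - 0.07822i)|11⟩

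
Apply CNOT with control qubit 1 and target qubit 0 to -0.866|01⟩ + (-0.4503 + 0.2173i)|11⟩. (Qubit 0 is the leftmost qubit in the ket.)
(-0.4503 + 0.2173i)|01⟩ - 0.866|11⟩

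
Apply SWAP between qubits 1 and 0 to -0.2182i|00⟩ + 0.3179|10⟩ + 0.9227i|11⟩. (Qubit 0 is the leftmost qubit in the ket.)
-0.2182i|00⟩ + 0.3179|01⟩ + 0.9227i|11⟩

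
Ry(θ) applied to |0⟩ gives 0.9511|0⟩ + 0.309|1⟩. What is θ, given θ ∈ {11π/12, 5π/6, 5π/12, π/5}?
π/5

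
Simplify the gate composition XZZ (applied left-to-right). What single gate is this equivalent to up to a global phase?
X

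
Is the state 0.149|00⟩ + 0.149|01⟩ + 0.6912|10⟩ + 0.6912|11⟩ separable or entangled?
Separable

Writing the state as a|00⟩ + b|01⟩ + c|10⟩ + d|11⟩, it is a product state iff ad − bc = 0.
Here (a, b, c, d) = (0.149, 0.149, 0.6912, 0.6912): ad − bc = (0.149)(0.6912) − (0.149)(0.6912) = 0, so the state is separable.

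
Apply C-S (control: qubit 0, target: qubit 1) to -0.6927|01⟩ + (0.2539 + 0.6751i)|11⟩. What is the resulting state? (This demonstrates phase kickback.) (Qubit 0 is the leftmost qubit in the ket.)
-0.6927|01⟩ + (-0.6751 + 0.2539i)|11⟩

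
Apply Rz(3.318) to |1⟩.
(-0.08809 + 0.9961i)|1⟩

Rz(3.318) = [[e^(−iθ/2), 0], [0, e^(iθ/2)]] with e^(±iθ/2) = cos(θ/2) ± i·sin(θ/2); θ = 3.318, cos(θ/2) ≈ -0.0880893, sin(θ/2) ≈ 0.996113.
With a = amp(|0⟩) = 0 and b = amp(|1⟩) = 1:
new amp(|0⟩) = (-0.0880893 - 0.996113i)·a = 0
new amp(|1⟩) = (-0.0880893 + 0.996113i)·b = (-0.08809 + 0.9961i)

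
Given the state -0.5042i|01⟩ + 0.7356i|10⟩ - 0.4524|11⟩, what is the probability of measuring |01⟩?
0.2542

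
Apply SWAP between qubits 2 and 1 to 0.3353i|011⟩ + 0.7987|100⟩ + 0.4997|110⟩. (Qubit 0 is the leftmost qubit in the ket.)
0.3353i|011⟩ + 0.7987|100⟩ + 0.4997|101⟩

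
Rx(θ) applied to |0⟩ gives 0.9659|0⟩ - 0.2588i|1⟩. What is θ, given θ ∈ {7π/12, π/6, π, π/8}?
π/6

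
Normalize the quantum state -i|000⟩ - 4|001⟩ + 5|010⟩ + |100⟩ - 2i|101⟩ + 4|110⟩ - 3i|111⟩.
-0.1179i|000⟩ - 0.4714|001⟩ + 0.5893|010⟩ + 0.1179|100⟩ - 0.2357i|101⟩ + 0.4714|110⟩ - (1/√8)i|111⟩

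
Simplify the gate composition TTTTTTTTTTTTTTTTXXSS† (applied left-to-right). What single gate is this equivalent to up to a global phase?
I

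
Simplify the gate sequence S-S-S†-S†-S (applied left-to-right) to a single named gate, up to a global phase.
S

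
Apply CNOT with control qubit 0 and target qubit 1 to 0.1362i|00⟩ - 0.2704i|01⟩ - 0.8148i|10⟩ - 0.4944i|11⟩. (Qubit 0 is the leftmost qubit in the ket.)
0.1362i|00⟩ - 0.2704i|01⟩ - 0.4944i|10⟩ - 0.8148i|11⟩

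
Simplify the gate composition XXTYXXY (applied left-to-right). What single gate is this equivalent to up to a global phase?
T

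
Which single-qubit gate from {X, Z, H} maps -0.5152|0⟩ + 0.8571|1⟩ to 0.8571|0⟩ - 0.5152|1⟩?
X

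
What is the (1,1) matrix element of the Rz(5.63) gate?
(-0.9471 + 0.3208i)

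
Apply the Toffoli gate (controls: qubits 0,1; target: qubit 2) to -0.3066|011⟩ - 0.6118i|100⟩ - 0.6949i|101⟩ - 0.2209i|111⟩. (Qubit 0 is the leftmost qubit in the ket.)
-0.3066|011⟩ - 0.6118i|100⟩ - 0.6949i|101⟩ - 0.2209i|110⟩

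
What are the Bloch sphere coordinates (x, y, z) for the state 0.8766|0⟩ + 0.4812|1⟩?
(0.8436, 0, 0.5369)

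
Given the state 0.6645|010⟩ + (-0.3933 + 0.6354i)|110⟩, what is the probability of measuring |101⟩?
0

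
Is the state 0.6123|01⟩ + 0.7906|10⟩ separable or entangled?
Entangled

Writing the state as a|00⟩ + b|01⟩ + c|10⟩ + d|11⟩, it is a product state iff ad − bc = 0.
Here (a, b, c, d) = (0, 0.6123, 0.7906, 0): ad − bc = (0)(0) − (0.6123)(0.7906) = -0.4841 ≠ 0, so the state is entangled.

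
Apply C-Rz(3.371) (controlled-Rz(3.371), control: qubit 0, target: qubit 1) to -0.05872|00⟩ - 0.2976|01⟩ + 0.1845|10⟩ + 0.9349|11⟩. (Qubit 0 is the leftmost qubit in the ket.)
-0.05872|00⟩ - 0.2976|01⟩ + (-0.02112 - 0.1833i)|10⟩ + (-0.107 + 0.9288i)|11⟩

C-Rz(3.371) leaves the control-|0⟩ kets |00⟩, |01⟩ unchanged and applies Rz(3.371) to qubit 1 on the control-|1⟩ pair (|10⟩, |11⟩).
Rz(3.371) = [[e^(−iθ/2), 0], [0, e^(iθ/2)]] with e^(±iθ/2) = cos(θ/2) ± i·sin(θ/2); θ = 3.371, cos(θ/2) ≈ -0.114452, sin(θ/2) ≈ 0.993429.
With a = amp(|10⟩) = 0.1845 and b = amp(|11⟩) = 0.9349:
new amp(|10⟩) = (-0.114452 - 0.993429i)·a = (-0.02112 - 0.1833i)
new amp(|11⟩) = (-0.114452 + 0.993429i)·b = (-0.107 + 0.9288i)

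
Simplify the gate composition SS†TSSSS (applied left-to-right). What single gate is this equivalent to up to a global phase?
T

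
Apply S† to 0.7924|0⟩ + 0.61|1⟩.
0.7924|0⟩ - 0.61i|1⟩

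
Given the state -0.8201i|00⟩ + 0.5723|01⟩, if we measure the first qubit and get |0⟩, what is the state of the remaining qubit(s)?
-0.8201i|0⟩ + 0.5723|1⟩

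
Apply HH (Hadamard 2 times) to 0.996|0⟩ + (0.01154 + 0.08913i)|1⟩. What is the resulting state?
0.996|0⟩ + (0.01154 + 0.08913i)|1⟩

H² = I, so an even number of Hadamards cancels: H^2 = I and the state is unchanged.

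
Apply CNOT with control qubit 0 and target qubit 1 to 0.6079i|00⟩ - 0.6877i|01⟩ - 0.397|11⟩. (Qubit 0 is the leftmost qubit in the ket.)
0.6079i|00⟩ - 0.6877i|01⟩ - 0.397|10⟩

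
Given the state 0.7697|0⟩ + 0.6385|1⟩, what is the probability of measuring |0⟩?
0.5924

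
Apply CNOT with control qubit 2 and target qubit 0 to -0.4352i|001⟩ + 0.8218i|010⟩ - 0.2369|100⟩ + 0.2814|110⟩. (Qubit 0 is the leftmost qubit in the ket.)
0.8218i|010⟩ - 0.2369|100⟩ - 0.4352i|101⟩ + 0.2814|110⟩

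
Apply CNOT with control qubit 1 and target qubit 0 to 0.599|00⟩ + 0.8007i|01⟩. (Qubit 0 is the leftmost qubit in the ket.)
0.599|00⟩ + 0.8007i|11⟩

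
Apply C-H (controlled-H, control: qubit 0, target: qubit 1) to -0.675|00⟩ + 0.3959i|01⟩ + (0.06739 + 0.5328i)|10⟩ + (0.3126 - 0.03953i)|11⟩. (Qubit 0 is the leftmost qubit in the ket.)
-0.675|00⟩ + 0.3959i|01⟩ + (0.2687 + 0.3488i)|10⟩ + (-0.1734 + 0.4047i)|11⟩

C-H leaves the control-|0⟩ kets |00⟩, |01⟩ unchanged and applies H to qubit 1 on the control-|1⟩ pair (|10⟩, |11⟩).
H = [[1/√2, 1/√2], [1/√2, -1/√2]].
With a = amp(|10⟩) = (0.06739 + 0.5328i) and b = amp(|11⟩) = (0.3126 - 0.03953i):
new amp(|10⟩) = (1/√2)·a + (1/√2)·b = (0.2687 + 0.3488i)
new amp(|11⟩) = (1/√2)·a + (-1/√2)·b = (-0.1734 + 0.4047i)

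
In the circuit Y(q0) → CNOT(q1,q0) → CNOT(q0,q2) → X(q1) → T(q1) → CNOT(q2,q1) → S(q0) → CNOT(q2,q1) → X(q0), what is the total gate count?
9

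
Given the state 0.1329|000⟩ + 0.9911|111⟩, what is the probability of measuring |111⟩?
0.9823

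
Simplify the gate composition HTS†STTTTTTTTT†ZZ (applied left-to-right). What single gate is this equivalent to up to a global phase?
H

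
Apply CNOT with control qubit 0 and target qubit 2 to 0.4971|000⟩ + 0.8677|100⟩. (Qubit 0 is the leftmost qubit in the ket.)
0.4971|000⟩ + 0.8677|101⟩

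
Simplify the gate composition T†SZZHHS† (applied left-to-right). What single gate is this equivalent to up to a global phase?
T†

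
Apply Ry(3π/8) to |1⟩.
-0.5556|0⟩ + 0.8315|1⟩

Ry(3π/8) = [[cos(θ/2), −sin(θ/2)], [sin(θ/2), cos(θ/2)]]; θ = 3π/8, cos(θ/2) ≈ 0.83147, sin(θ/2) ≈ 0.55557.
With a = amp(|0⟩) = 0 and b = amp(|1⟩) = 1:
new amp(|0⟩) = (0.83147)·a + (-0.55557)·b = -0.5556
new amp(|1⟩) = (0.55557)·a + (0.83147)·b = 0.8315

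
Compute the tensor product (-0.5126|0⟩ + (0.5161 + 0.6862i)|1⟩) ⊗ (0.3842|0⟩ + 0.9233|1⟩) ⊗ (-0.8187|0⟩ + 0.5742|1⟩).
0.1612|000⟩ - 0.1131|001⟩ + 0.3875|010⟩ - 0.2718|011⟩ + (-0.1623 - 0.2158i)|100⟩ + (0.1139 + 0.1514i)|101⟩ + (-0.3901 - 0.5187i)|110⟩ + (0.2736 + 0.3638i)|111⟩

amp(|b₁b₂…⟩) = product of the factor amplitudes for bits b₁, b₂, …; only kets whose every factor amplitude is nonzero survive.
|000⟩: (-0.5126)(0.3842)(-0.8187) = 0.1612
|001⟩: (-0.5126)(0.3842)(0.5742) = -0.1131
|010⟩: (-0.5126)(0.9233)(-0.8187) = 0.3875
|011⟩: (-0.5126)(0.9233)(0.5742) = -0.2718
|100⟩: (0.5161 + 0.6862i)(0.3842)(-0.8187) = (-0.1623 - 0.2158i)
|101⟩: (0.5161 + 0.6862i)(0.3842)(0.5742) = (0.1139 + 0.1514i)
|110⟩: (0.5161 + 0.6862i)(0.9233)(-0.8187) = (-0.3901 - 0.5187i)
|111⟩: (0.5161 + 0.6862i)(0.9233)(0.5742) = (0.2736 + 0.3638i)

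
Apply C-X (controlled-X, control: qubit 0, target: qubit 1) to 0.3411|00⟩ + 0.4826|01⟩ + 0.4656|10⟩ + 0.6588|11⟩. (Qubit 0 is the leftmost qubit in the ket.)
0.3411|00⟩ + 0.4826|01⟩ + 0.6588|10⟩ + 0.4656|11⟩

C-X leaves the control-|0⟩ kets |00⟩, |01⟩ unchanged and applies X to qubit 1 on the control-|1⟩ pair (|10⟩, |11⟩).
X = [[0, 1], [1, 0]].
With a = amp(|10⟩) = 0.4656 and b = amp(|11⟩) = 0.6588:
new amp(|10⟩) = (1)·b = 0.6588
new amp(|11⟩) = (1)·a = 0.4656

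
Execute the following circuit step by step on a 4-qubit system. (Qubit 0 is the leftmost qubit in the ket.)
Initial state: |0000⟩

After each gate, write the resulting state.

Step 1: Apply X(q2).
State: |0010⟩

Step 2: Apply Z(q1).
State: |0010⟩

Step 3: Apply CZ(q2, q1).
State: |0010⟩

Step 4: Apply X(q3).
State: |0011⟩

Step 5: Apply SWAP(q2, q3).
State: |0011⟩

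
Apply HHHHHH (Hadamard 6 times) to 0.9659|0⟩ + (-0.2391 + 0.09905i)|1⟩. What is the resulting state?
0.9659|0⟩ + (-0.2391 + 0.09905i)|1⟩

H² = I, so an even number of Hadamards cancels: H^6 = I and the state is unchanged.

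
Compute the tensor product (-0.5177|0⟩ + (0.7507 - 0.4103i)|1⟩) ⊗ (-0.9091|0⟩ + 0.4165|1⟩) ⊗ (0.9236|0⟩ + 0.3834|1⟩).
0.4347|000⟩ + 0.1804|001⟩ - 0.1991|010⟩ - 0.08267|011⟩ + (-0.6303 + 0.3445i)|100⟩ + (-0.2617 + 0.143i)|101⟩ + (0.2888 - 0.1578i)|110⟩ + (0.1199 - 0.06552i)|111⟩

amp(|b₁b₂…⟩) = product of the factor amplitudes for bits b₁, b₂, …; only kets whose every factor amplitude is nonzero survive.
|000⟩: (-0.5177)(-0.9091)(0.9236) = 0.4347
|001⟩: (-0.5177)(-0.9091)(0.3834) = 0.1804
|010⟩: (-0.5177)(0.4165)(0.9236) = -0.1991
|011⟩: (-0.5177)(0.4165)(0.3834) = -0.08267
|100⟩: (0.7507 - 0.4103i)(-0.9091)(0.9236) = (-0.6303 + 0.3445i)
|101⟩: (0.7507 - 0.4103i)(-0.9091)(0.3834) = (-0.2617 + 0.143i)
|110⟩: (0.7507 - 0.4103i)(0.4165)(0.9236) = (0.2888 - 0.1578i)
|111⟩: (0.7507 - 0.4103i)(0.4165)(0.3834) = (0.1199 - 0.06552i)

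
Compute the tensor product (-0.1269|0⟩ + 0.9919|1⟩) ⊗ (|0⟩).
-0.1269|00⟩ + 0.9919|10⟩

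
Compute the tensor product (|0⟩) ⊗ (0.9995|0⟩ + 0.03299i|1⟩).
0.9995|00⟩ + 0.03299i|01⟩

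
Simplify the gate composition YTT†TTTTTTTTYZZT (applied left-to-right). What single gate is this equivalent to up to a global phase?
T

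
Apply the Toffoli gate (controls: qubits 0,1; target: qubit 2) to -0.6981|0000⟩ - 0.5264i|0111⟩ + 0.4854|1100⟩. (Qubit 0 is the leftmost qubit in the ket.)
-0.6981|0000⟩ - 0.5264i|0111⟩ + 0.4854|1110⟩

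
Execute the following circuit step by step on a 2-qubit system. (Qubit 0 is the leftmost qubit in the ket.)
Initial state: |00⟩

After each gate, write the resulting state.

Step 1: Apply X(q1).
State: |01⟩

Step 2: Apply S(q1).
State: i|01⟩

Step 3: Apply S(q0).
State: i|01⟩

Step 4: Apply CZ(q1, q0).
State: i|01⟩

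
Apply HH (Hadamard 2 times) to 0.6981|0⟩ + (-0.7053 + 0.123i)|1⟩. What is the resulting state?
0.6981|0⟩ + (-0.7053 + 0.123i)|1⟩

H² = I, so an even number of Hadamards cancels: H^2 = I and the state is unchanged.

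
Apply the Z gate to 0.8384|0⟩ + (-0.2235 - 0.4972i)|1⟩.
0.8384|0⟩ + (0.2235 + 0.4972i)|1⟩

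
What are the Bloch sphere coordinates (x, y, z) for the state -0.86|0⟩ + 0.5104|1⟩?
(-0.8779, 0, 0.4791)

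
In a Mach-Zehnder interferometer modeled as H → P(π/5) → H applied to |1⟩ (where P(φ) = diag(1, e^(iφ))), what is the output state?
(0.09549 - 0.2939i)|0⟩ + (0.9045 + 0.2939i)|1⟩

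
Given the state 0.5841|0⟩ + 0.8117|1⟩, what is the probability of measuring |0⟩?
0.3412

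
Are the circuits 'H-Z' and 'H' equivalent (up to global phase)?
No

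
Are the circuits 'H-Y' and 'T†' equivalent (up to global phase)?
No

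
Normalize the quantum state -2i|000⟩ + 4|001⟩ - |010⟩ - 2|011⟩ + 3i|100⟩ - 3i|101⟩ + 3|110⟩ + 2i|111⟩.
-0.2673i|000⟩ + 0.5345|001⟩ - 0.1336|010⟩ - 0.2673|011⟩ + 0.4009i|100⟩ - 0.4009i|101⟩ + 0.4009|110⟩ + 0.2673i|111⟩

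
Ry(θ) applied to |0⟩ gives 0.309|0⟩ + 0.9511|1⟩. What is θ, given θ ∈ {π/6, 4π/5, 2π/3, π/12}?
4π/5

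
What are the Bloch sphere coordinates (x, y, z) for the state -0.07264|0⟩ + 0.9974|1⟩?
(-0.1449, 0, -0.9895)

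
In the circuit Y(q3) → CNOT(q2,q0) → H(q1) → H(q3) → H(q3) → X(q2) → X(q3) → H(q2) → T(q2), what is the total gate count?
9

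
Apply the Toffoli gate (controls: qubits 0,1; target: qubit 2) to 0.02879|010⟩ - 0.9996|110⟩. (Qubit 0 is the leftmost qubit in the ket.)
0.02879|010⟩ - 0.9996|111⟩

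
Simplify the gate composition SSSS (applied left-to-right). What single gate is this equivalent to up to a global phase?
I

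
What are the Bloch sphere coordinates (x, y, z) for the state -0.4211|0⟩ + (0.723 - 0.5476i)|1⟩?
(-0.6089, 0.4612, -0.6453)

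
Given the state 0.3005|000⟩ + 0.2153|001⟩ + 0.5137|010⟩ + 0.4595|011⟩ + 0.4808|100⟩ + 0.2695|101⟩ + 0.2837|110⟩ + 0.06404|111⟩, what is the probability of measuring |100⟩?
0.2312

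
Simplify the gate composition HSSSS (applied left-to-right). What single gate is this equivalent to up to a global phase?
H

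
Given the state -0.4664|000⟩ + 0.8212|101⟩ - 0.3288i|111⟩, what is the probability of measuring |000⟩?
0.2175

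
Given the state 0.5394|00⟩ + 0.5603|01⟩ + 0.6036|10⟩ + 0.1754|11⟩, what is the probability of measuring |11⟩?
0.03077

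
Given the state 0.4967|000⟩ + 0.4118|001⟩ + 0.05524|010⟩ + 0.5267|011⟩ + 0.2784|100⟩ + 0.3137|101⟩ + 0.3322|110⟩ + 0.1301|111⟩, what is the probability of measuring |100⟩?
0.07751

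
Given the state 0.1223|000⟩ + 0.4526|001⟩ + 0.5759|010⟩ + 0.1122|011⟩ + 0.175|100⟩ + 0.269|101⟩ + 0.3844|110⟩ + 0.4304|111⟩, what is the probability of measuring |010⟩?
0.3317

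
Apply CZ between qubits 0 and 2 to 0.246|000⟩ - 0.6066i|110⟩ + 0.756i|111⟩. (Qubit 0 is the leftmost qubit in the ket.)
0.246|000⟩ - 0.6066i|110⟩ - 0.756i|111⟩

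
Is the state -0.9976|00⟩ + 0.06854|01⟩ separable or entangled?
Separable

Writing the state as a|00⟩ + b|01⟩ + c|10⟩ + d|11⟩, it is a product state iff ad − bc = 0.
Here (a, b, c, d) = (-0.9976, 0.06854, 0, 0): ad − bc = (-0.9976)(0) − (0.06854)(0) = 0, so the state is separable.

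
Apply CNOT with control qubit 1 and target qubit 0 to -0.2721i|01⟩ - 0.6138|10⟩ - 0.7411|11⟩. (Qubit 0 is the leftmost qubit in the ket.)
-0.7411|01⟩ - 0.6138|10⟩ - 0.2721i|11⟩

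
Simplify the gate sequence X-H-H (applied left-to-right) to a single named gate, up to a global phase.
X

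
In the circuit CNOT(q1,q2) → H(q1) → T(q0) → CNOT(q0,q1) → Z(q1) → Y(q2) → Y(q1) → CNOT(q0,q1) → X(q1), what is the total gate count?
9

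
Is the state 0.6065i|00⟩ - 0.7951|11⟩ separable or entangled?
Entangled

Writing the state as a|00⟩ + b|01⟩ + c|10⟩ + d|11⟩, it is a product state iff ad − bc = 0.
Here (a, b, c, d) = (0.6065i, 0, 0, -0.7951): ad − bc = (0.6065i)(-0.7951) − (0)(0) = -0.4822i ≠ 0, so the state is entangled.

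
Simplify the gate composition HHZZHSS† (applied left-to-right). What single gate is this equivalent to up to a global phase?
H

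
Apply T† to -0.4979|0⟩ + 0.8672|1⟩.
-0.4979|0⟩ + (0.6132 - 0.6132i)|1⟩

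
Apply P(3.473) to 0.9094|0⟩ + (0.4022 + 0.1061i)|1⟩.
0.9094|0⟩ + (-0.3458 - 0.2312i)|1⟩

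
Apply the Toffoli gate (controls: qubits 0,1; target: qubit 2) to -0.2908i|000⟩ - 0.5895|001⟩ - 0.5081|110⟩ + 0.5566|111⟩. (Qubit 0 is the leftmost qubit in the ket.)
-0.2908i|000⟩ - 0.5895|001⟩ + 0.5566|110⟩ - 0.5081|111⟩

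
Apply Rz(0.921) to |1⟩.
(0.8958 + 0.4444i)|1⟩

Rz(0.921) = [[e^(−iθ/2), 0], [0, e^(iθ/2)]] with e^(±iθ/2) = cos(θ/2) ± i·sin(θ/2); θ = 0.921, cos(θ/2) ≈ 0.89583, sin(θ/2) ≈ 0.444396.
With a = amp(|0⟩) = 0 and b = amp(|1⟩) = 1:
new amp(|0⟩) = (0.89583 - 0.444396i)·a = 0
new amp(|1⟩) = (0.89583 + 0.444396i)·b = (0.8958 + 0.4444i)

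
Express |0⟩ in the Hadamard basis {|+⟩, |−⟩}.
1/√2|+⟩ + 1/√2|−⟩

With |ψ⟩ = α|0⟩ + β|1⟩, the Hadamard-basis coefficients are ⟨+|ψ⟩ = (α + β)/√2 and ⟨−|ψ⟩ = (α − β)/√2.
Here α = 1, β = 0: (α + β)/√2 = 1/√2, (α − β)/√2 = 1/√2.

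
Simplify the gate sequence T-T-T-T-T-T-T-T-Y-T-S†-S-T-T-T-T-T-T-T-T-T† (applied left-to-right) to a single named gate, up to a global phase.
Y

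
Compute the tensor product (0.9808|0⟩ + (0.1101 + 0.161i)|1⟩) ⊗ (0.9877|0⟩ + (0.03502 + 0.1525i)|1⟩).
0.9687|00⟩ + (0.03435 + 0.1496i)|01⟩ + (0.1087 + 0.159i)|10⟩ + (-0.0207 + 0.02243i)|11⟩

amp(|b₁b₂…⟩) = product of the factor amplitudes for bits b₁, b₂, …; only kets whose every factor amplitude is nonzero survive.
|00⟩: (0.9808)(0.9877) = 0.9687
|01⟩: (0.9808)(0.03502 + 0.1525i) = (0.03435 + 0.1496i)
|10⟩: (0.1101 + 0.161i)(0.9877) = (0.1087 + 0.159i)
|11⟩: (0.1101 + 0.161i)(0.03502 + 0.1525i) = (-0.0207 + 0.02243i)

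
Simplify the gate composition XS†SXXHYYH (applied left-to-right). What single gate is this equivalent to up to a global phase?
X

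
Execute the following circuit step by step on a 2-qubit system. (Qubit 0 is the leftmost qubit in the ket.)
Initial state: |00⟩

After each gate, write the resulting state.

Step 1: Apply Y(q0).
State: i|10⟩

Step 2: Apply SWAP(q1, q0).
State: i|01⟩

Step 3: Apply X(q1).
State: i|00⟩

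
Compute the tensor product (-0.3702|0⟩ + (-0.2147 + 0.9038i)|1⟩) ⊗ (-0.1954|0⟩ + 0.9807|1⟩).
0.07234|00⟩ - 0.3631|01⟩ + (0.04195 - 0.1766i)|10⟩ + (-0.2106 + 0.8864i)|11⟩

amp(|b₁b₂…⟩) = product of the factor amplitudes for bits b₁, b₂, …; only kets whose every factor amplitude is nonzero survive.
|00⟩: (-0.3702)(-0.1954) = 0.07234
|01⟩: (-0.3702)(0.9807) = -0.3631
|10⟩: (-0.2147 + 0.9038i)(-0.1954) = (0.04195 - 0.1766i)
|11⟩: (-0.2147 + 0.9038i)(0.9807) = (-0.2106 + 0.8864i)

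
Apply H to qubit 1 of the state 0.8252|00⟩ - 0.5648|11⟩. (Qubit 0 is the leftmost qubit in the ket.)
0.5835|00⟩ + 0.5835|01⟩ - 0.3994|10⟩ + 0.3994|11⟩

H on qubit 1 mixes each pair of kets that differ only in qubit 1: amplitudes (a, b) of (|…0…⟩, |…1…⟩) become ((a + b)/√2, (a − b)/√2). Kets absent from the input have amplitude 0.
(|00⟩, |01⟩): (a, b) = (0.8252, 0) → (0.5835, 0.5835)
(|10⟩, |11⟩): (a, b) = (0, -0.5648) → (-0.3994, 0.3994)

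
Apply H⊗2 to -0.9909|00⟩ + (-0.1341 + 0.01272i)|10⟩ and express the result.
(-0.5625 + 0.00636i)|00⟩ + (-0.5625 + 0.00636i)|01⟩ + (-0.4284 - 0.00636i)|10⟩ + (-0.4284 - 0.00636i)|11⟩

H⊗2 gives amp(|y⟩) = (1/2) Σ_x (−1)^(x·y) amp(|x⟩), where x·y is the number of positions in which both x and y have a 1.
|00⟩: (-0.9909 + (-0.1341 + 0.01272i))/2 = (-0.5625 + 0.00636i)
|01⟩: (-0.9909 + (-0.1341 + 0.01272i))/2 = (-0.5625 + 0.00636i)
|10⟩: (-0.9909 - (-0.1341 + 0.01272i))/2 = (-0.4284 - 0.00636i)
|11⟩: (-0.9909 - (-0.1341 + 0.01272i))/2 = (-0.4284 - 0.00636i)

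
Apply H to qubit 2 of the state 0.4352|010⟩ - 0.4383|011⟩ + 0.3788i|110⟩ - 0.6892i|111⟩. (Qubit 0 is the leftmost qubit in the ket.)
-0.002192|010⟩ + 0.6177|011⟩ - 0.2195i|110⟩ + 0.7552i|111⟩

H on qubit 2 mixes each pair of kets that differ only in qubit 2: amplitudes (a, b) of (|…0…⟩, |…1…⟩) become ((a + b)/√2, (a − b)/√2). Kets absent from the input have amplitude 0.
(|010⟩, |011⟩): (a, b) = (0.4352, -0.4383) → (-0.002192, 0.6177)
(|110⟩, |111⟩): (a, b) = (0.3788i, -0.6892i) → (-0.2195i, 0.7552i)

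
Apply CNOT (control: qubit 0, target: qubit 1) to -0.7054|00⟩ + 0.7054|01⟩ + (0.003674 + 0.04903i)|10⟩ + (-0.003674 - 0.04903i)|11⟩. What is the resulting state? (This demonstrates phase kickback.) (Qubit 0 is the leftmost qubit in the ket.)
-0.7054|00⟩ + 0.7054|01⟩ + (-0.003674 - 0.04903i)|10⟩ + (0.003674 + 0.04903i)|11⟩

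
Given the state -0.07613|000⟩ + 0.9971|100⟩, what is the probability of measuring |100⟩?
0.9942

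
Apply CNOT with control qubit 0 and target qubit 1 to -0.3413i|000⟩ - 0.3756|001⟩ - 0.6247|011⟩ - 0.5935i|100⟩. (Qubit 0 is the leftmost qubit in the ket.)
-0.3413i|000⟩ - 0.3756|001⟩ - 0.6247|011⟩ - 0.5935i|110⟩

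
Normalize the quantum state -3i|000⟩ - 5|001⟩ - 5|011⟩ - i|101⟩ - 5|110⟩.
-0.3254i|000⟩ - 0.5423|001⟩ - 0.5423|011⟩ - 0.1085i|101⟩ - 0.5423|110⟩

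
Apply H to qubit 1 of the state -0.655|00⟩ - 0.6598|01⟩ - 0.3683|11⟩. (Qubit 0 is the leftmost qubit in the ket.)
-0.9297|00⟩ + 0.003394|01⟩ - 0.2604|10⟩ + 0.2604|11⟩

H on qubit 1 mixes each pair of kets that differ only in qubit 1: amplitudes (a, b) of (|…0…⟩, |…1…⟩) become ((a + b)/√2, (a − b)/√2). Kets absent from the input have amplitude 0.
(|00⟩, |01⟩): (a, b) = (-0.655, -0.6598) → (-0.9297, 0.003394)
(|10⟩, |11⟩): (a, b) = (0, -0.3683) → (-0.2604, 0.2604)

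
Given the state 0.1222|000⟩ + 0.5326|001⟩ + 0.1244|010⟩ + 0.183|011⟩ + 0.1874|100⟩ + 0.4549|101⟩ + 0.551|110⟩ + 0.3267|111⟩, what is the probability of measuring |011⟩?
0.03349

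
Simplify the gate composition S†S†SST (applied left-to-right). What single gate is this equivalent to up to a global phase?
T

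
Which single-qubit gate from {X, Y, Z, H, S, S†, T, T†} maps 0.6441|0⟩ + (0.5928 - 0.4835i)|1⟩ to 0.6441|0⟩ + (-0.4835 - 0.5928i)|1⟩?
S†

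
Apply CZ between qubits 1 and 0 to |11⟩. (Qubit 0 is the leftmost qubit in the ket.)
-|11⟩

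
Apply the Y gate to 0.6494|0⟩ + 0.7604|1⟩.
-0.7604i|0⟩ + 0.6494i|1⟩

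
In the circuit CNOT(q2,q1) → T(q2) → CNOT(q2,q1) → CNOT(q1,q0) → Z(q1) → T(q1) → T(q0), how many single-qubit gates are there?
4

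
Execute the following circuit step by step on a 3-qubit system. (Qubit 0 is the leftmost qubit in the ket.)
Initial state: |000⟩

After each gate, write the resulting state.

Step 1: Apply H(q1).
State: 1/√2|000⟩ + 1/√2|010⟩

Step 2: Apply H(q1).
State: |000⟩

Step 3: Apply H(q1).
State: 1/√2|000⟩ + 1/√2|010⟩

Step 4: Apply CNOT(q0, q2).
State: 1/√2|000⟩ + 1/√2|010⟩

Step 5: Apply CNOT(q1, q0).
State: 1/√2|000⟩ + 1/√2|110⟩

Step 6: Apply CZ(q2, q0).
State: 1/√2|000⟩ + 1/√2|110⟩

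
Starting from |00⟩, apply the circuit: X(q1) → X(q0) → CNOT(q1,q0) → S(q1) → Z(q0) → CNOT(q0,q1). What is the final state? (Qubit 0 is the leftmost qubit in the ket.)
i|01⟩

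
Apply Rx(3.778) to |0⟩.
-0.3129|0⟩ - 0.9498i|1⟩

Rx(3.778) = [[cos(θ/2), −i·sin(θ/2)], [−i·sin(θ/2), cos(θ/2)]]; θ = 3.778, cos(θ/2) ≈ -0.312861, sin(θ/2) ≈ 0.949799.
With a = amp(|0⟩) = 1 and b = amp(|1⟩) = 0:
new amp(|0⟩) = (-0.312861)·a + (-0.949799i)·b = -0.3129
new amp(|1⟩) = (-0.949799i)·a + (-0.312861)·b = -0.9498i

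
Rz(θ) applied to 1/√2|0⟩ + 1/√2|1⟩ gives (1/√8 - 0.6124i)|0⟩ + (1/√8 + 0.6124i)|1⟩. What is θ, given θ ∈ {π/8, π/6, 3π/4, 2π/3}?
2π/3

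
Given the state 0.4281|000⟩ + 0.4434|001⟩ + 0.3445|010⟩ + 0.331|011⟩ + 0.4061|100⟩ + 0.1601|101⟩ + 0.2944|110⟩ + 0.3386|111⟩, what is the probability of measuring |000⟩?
0.1833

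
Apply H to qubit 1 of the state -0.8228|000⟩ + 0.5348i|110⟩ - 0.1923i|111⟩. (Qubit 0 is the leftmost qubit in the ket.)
-0.5818|000⟩ - 0.5818|010⟩ + 0.3782i|100⟩ - 0.136i|101⟩ - 0.3782i|110⟩ + 0.136i|111⟩

H on qubit 1 mixes each pair of kets that differ only in qubit 1: amplitudes (a, b) of (|…0…⟩, |…1…⟩) become ((a + b)/√2, (a − b)/√2). Kets absent from the input have amplitude 0.
(|000⟩, |010⟩): (a, b) = (-0.8228, 0) → (-0.5818, -0.5818)
(|100⟩, |110⟩): (a, b) = (0, 0.5348i) → (0.3782i, -0.3782i)
(|101⟩, |111⟩): (a, b) = (0, -0.1923i) → (-0.136i, 0.136i)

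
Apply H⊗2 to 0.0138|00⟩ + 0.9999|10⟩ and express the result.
0.5069|00⟩ + 0.5069|01⟩ - 0.4931|10⟩ - 0.4931|11⟩

H⊗2 gives amp(|y⟩) = (1/2) Σ_x (−1)^(x·y) amp(|x⟩), where x·y is the number of positions in which both x and y have a 1.
|00⟩: (0.0138 + 0.9999)/2 = 0.5069
|01⟩: (0.0138 + 0.9999)/2 = 0.5069
|10⟩: (0.0138 - 0.9999)/2 = -0.4931
|11⟩: (0.0138 - 0.9999)/2 = -0.4931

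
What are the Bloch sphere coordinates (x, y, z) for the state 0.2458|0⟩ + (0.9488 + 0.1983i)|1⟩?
(0.4664, 0.09748, -0.8791)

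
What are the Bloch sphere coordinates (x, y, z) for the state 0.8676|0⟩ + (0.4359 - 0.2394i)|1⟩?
(0.7564, -0.4154, 0.5054)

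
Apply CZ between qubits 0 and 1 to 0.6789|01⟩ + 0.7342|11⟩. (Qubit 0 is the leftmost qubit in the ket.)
0.6789|01⟩ - 0.7342|11⟩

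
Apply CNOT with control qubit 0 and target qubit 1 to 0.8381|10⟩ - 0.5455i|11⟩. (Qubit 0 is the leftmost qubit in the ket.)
-0.5455i|10⟩ + 0.8381|11⟩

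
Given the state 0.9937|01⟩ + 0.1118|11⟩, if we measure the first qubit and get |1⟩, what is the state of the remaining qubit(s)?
|1⟩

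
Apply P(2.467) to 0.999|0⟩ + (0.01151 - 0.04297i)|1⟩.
0.999|0⟩ + (0.01785 + 0.04075i)|1⟩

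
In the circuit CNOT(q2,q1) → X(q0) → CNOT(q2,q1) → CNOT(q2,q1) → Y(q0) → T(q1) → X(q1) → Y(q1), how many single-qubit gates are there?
5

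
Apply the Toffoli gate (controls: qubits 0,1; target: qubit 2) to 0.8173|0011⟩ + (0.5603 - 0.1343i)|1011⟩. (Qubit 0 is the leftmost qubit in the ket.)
0.8173|0011⟩ + (0.5603 - 0.1343i)|1011⟩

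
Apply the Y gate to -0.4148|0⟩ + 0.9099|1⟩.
-0.9099i|0⟩ - 0.4148i|1⟩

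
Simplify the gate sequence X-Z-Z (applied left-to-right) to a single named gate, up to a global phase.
X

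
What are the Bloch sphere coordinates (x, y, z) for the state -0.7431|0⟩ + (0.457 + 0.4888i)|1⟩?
(-0.6792, -0.7265, 0.1044)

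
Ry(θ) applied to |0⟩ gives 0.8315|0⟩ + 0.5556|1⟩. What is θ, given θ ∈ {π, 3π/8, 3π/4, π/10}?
3π/8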